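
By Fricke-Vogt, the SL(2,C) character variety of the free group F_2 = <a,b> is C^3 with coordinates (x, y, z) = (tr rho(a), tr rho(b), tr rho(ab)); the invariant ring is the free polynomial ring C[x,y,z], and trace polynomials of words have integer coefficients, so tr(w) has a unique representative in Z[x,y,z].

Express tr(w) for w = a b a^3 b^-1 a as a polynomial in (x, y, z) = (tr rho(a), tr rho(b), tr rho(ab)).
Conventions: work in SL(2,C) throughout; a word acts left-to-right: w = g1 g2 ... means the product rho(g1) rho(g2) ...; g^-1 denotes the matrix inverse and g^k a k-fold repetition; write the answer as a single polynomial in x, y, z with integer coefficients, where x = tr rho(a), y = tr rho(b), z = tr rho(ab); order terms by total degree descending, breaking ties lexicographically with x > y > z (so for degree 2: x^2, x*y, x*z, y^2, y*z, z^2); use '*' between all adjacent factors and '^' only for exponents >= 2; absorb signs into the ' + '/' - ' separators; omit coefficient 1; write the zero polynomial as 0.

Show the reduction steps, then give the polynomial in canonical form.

x^4*y*z - x^3*y^2 - x^3*z^2 - x^2*y*z + x*y^2 + x*z^2 + x

tr(b a^2) = tr(a) tr(b a) - tr(b) = x*z - y
tr(a^2 b a) = tr(a) tr(b a^2) - tr(b a) = x^2*z - x*y - z
tr(a^2 b a^2) = tr(a) tr(a^2 b a) - tr(a^2 b) = x^3*z - x^2*y - 2*x*z + y
tr(a^2 b a^3) = tr(a) tr(a^2 b a^2) - tr(a^2 b a) = x^4*z - x^3*y - 3*x^2*z + 2*x*y + z
tr(b a b a) = tr(a b) tr(a b) - tr(1)   [split at repeated a] = z^2 - 2
tr(b a b) = tr(b) tr(a b) - tr(a) = y*z - x
tr(b a^2 b a) = tr(a) tr(b a b a) - tr(b a b) = x*z^2 - y*z - x
tr(a^2) = tr(a) tr(a) - tr(1) = x^2 - 2
tr(b a^2 b) = tr(b) tr(a^2 b) - tr(a^2) = x*y*z - x^2 - y^2 + 2
tr(b a^2 b a^2) = tr(a) tr(b a^2 b a) - tr(b a^2 b) = x^2*z^2 - 2*x*y*z + y^2 - 2
tr(a^2 b a^3 b) = tr(a) tr(b a^2 b a^2) - tr(b a^2 b a) = x^3*z^2 - 2*x^2*y*z + x*y^2 - x*z^2 + y*z - x
tr(a b a^3 b^-1 a) = tr(a^2 b a^3) tr(b) - tr(a^2 b a^3 b) = x^4*y*z - x^3*y^2 - x^3*z^2 - x^2*y*z + x*y^2 + x*z^2 + x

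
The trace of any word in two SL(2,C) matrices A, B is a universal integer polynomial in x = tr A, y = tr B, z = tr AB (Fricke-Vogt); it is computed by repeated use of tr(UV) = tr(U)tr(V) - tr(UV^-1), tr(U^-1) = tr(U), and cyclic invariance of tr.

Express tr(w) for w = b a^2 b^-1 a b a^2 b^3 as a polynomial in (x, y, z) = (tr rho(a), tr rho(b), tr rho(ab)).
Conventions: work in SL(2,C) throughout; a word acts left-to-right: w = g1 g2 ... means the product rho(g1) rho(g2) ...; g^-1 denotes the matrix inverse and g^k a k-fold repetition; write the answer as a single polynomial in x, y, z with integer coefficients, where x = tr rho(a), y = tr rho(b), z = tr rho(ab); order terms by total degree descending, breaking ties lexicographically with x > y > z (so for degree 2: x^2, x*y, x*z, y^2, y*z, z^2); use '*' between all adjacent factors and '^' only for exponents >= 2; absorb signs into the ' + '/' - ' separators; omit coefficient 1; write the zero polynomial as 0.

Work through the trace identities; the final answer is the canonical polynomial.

x^3*y^4*z^2 - x^4*y^3*z - 2*x^2*y^5*z - x^2*y^3*z^3 + x^3*y^4 - x^3*y^2*z^2 + x*y^6 + x*y^4*z^2 + x^4*y*z + 7*x^2*y^3*z + 2*x^2*y*z^3 - 2*x^3*y^2 - x^3*z^2 - 6*x*y^4 - 4*x*y^2*z^2 - 4*x^2*y*z + y^3*z + x^3 + 9*x*y^2 + 2*x*z^2 - 2*y*z - 3*x

apply: trace(a b a b) = trace(b a)*trace(b a) - trace(1)   [split at repeated b] = z^2 - 2
use: trace(a b a) = trace(a)*trace(b a) - trace(b) = x*z - y
apply: trace(b a b^2 a) = trace(b)*trace(a b a b) - trace(a b a) = y*z^2 - x*z - y
trace(a b^2) = trace(b)*trace(a b) - trace(a) = y*z - x
trace(b a b^2) = trace(b)*trace(a b^2) - trace(a b) = y^2*z - x*y - z
apply: trace(b a b^2 a^2) = trace(a)*trace(b a b^2 a) - trace(b a b^2) = x*y*z^2 - x^2*z - y^2*z + z
trace(b^2 a^3 b a) = trace(a)*trace(b a b^2 a^2) - trace(b a b^2 a) = x^2*y*z^2 - x^3*z - x*y^2*z - y*z^2 + 2*x*z + y
apply: trace(b^2) = trace(b)*trace(b) - trace(1) = y^2 - 2
trace(b a^2 b) = trace(a)*trace(b^2 a) - trace(b^2) = x*y*z - x^2 - y^2 + 2
trace(a b^3 a) = trace(b)*trace(b a^2 b) - trace(b a^2) = x*y^2*z - x^2*y - y^3 - x*z + 3*y
trace(b^2 a^3 b) = trace(a)*trace(a b^3 a) - trace(a b^3) = x^2*y^2*z - x^3*y - x*y^3 - x^2*z - y^2*z + 4*x*y + z
use: trace(a^3 b a^2 b^2) = trace(a)*trace(b^2 a^3 b a) - trace(b^2 a^3 b) = x^3*y*z^2 - x^4*z - 2*x^2*y^2*z + x^3*y + x*y^3 - x*y*z^2 + 3*x^2*z + y^2*z - 3*x*y - z
apply: trace(b a^2 b a) = trace(a)*trace(b a b a) - trace(b a b) = x*z^2 - y*z - x
trace(b a^2 b a^2) = trace(a)*trace(b a^2 b a) - trace(b a^2 b) = x^2*z^2 - 2*x*y*z + y^2 - 2
use: trace(a^3 b a^2 b) = trace(a)*trace(b a^2 b a^2) - trace(b a^2 b a) = x^3*z^2 - 2*x^2*y*z + x*y^2 - x*z^2 + y*z - x
trace(a^3 b a^2 b^3) = trace(b)*trace(a^3 b a^2 b^2) - trace(a^3 b a^2 b) = x^3*y^2*z^2 - x^4*y*z - 2*x^2*y^3*z + x^3*y^2 - x^3*z^2 + x*y^4 - x*y^2*z^2 + 5*x^2*y*z + y^3*z - 4*x*y^2 + x*z^2 - 2*y*z + x
use: trace(a b a^2 b^4 a^2) = trace(b)*trace(a^3 b a^2 b^3) - trace(a^3 b a^2 b^2) = x^3*y^3*z^2 - x^4*y^2*z - 2*x^2*y^4*z + x^3*y^3 - 2*x^3*y*z^2 + x*y^5 - x*y^3*z^2 + x^4*z + 7*x^2*y^2*z + y^4*z - x^3*y - 5*x*y^3 + 2*x*y*z^2 - 3*x^2*z - 3*y^2*z + 4*x*y + z
trace(a b a b a b) = trace(b a b a)*trace(b a) - trace(a b)   [split at repeated b] = z^3 - 3*z
trace(b a b a b^2 a) = trace(b)*trace(a b a b a b) - trace(a b a b a) = y*z^3 - x*z^2 - 2*y*z + x
apply: trace(b a b a b^2) = trace(b)*trace(b a b a b) - trace(b a b a) = y^2*z^2 - x*y*z - y^2 - z^2 + 2
trace(a^2 b a b a b^2) = trace(a)*trace(b a b a b^2 a) - trace(b a b a b^2) = x*y*z^3 - x^2*z^2 - y^2*z^2 - x*y*z + x^2 + y^2 + z^2 - 2
trace(a^2 b a b a b) = trace(a)*trace(b a b a b a) - trace(b a b a b) = x*z^3 - y*z^2 - 2*x*z + y
apply: trace(b a^2 b a b a b^2) = trace(b)*trace(a^2 b a b a b^2) - trace(a^2 b a b a b) = x*y^2*z^3 - x^2*y*z^2 - y^3*z^2 - x*y^2*z - x*z^3 + x^2*y + y^3 + 2*y*z^2 + 2*x*z - 3*y
apply: trace(b^4 a^2 b a b a) = trace(b)*trace(b a^2 b a b a b^2) - trace(b a^2 b a b a b) = x*y^3*z^3 - x^2*y^2*z^2 - y^4*z^2 - x*y^3*z - 2*x*y*z^3 + x^2*y^2 + x^2*z^2 + y^4 + 3*y^2*z^2 + 3*x*y*z - x^2 - 4*y^2 - z^2 + 2
trace(b^2 a^2 b a b) = trace(b)*trace(a^2 b a b^2) - trace(a^2 b a b) = x*y^2*z^2 - x^2*y*z - y^3*z - x*z^2 + 2*y*z + x
trace(b^2 a^2 b a b^2) = trace(b)*trace(b^2 a^2 b a b) - trace(b^2 a^2 b a) = x*y^3*z^2 - x^2*y^2*z - y^4*z - 2*x*y*z^2 + x^2*z + 3*y^2*z + x*y - z
trace(b^4 a^2 b a b) = trace(b)*trace(b^2 a^2 b a b^2) - trace(b^2 a^2 b a b) = x*y^4*z^2 - x^2*y^3*z - y^5*z - 3*x*y^2*z^2 + 2*x^2*y*z + 4*y^3*z + x*y^2 + x*z^2 - 3*y*z - x
trace(a b a^2 b^4 a^2 b) = trace(a)*trace(b^4 a^2 b a b a) - trace(b^4 a^2 b a b) = x^2*y^3*z^3 - x^3*y^2*z^2 - 2*x*y^4*z^2 - 2*x^2*y*z^3 + y^5*z + x^3*y^2 + x^3*z^2 + x*y^4 + 6*x*y^2*z^2 + x^2*y*z - 4*y^3*z - x^3 - 5*x*y^2 - 2*x*z^2 + 3*y*z + 3*x
use: trace(b a^2 b^-1 a b a^2 b^3) = trace(a b a^2 b^4 a^2)*trace(b) - trace(a b a^2 b^4 a^2 b) = x^3*y^4*z^2 - x^4*y^3*z - 2*x^2*y^5*z - x^2*y^3*z^3 + x^3*y^4 - x^3*y^2*z^2 + x*y^6 + x*y^4*z^2 + x^4*y*z + 7*x^2*y^3*z + 2*x^2*y*z^3 - 2*x^3*y^2 - x^3*z^2 - 6*x*y^4 - 4*x*y^2*z^2 - 4*x^2*y*z + y^3*z + x^3 + 9*x*y^2 + 2*x*z^2 - 2*y*z - 3*x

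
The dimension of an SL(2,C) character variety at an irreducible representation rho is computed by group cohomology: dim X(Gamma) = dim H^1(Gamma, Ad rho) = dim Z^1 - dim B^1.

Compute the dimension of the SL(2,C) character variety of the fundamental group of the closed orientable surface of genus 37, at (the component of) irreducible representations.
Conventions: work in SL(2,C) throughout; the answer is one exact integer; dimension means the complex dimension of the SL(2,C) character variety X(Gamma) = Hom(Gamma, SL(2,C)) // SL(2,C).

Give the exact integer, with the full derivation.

216

pi_1 of the closed genus-37 surface has 74 generators bound by the single product-of-commutators relator.
Unconstrained cocycle data is one sl_2 vector per generator (222 dimensions), cut by the relator condition d_2(z) = 0.
d_2 is surjective at irreducible rho (its cokernel H^2 is dual to H^0 = 0), so dim Z^1 = 222 - 3 = 219.
As always at irreducible rho, dim B^1 = 3.
Hence dim X = 219 - 3 = 216.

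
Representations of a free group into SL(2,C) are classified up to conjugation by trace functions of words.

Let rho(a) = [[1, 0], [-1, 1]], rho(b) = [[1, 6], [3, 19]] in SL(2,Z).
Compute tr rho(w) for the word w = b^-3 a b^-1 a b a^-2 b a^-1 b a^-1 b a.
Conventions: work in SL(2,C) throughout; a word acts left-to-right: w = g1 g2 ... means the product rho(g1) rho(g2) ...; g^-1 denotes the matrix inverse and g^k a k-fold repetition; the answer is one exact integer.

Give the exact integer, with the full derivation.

-8016326998

rho(b^-1) = [[19, -6], [-3, 1]]
... * rho(b^-1) = [[19, -6], [-3, 1]]  ->  [[379, -120], [-60, 19]]
... * rho(b^-1) = [[19, -6], [-3, 1]]  ->  [[7561, -2394], [-1197, 379]]
... * rho(a) = [[1, 0], [-1, 1]]  ->  [[9955, -2394], [-1576, 379]]
... * rho(b^-1) = [[19, -6], [-3, 1]]  ->  [[196327, -62124], [-31081, 9835]]
... * rho(a) = [[1, 0], [-1, 1]]  ->  [[258451, -62124], [-40916, 9835]]
... * rho(b) = [[1, 6], [3, 19]]  ->  [[72079, 370350], [-11411, -58631]]
... * rho(a^-1) = [[1, 0], [1, 1]]  ->  [[442429, 370350], [-70042, -58631]]
... * rho(a^-1) = [[1, 0], [1, 1]]  ->  [[812779, 370350], [-128673, -58631]]
... * rho(b) = [[1, 6], [3, 19]]  ->  [[1923829, 11913324], [-304566, -1886027]]
... * rho(a^-1) = [[1, 0], [1, 1]]  ->  [[13837153, 11913324], [-2190593, -1886027]]
... * rho(b) = [[1, 6], [3, 19]]  ->  [[49577125, 309376074], [-7848674, -48978071]]
... * rho(a^-1) = [[1, 0], [1, 1]]  ->  [[358953199, 309376074], [-56826745, -48978071]]
... * rho(b) = [[1, 6], [3, 19]]  ->  [[1287081421, 8031864600], [-203760958, -1271543819]]
... * rho(a) = [[1, 0], [-1, 1]]  ->  [[-6744783179, 8031864600], [1067782861, -1271543819]]
tr = -6744783179 + -1271543819 = -8016326998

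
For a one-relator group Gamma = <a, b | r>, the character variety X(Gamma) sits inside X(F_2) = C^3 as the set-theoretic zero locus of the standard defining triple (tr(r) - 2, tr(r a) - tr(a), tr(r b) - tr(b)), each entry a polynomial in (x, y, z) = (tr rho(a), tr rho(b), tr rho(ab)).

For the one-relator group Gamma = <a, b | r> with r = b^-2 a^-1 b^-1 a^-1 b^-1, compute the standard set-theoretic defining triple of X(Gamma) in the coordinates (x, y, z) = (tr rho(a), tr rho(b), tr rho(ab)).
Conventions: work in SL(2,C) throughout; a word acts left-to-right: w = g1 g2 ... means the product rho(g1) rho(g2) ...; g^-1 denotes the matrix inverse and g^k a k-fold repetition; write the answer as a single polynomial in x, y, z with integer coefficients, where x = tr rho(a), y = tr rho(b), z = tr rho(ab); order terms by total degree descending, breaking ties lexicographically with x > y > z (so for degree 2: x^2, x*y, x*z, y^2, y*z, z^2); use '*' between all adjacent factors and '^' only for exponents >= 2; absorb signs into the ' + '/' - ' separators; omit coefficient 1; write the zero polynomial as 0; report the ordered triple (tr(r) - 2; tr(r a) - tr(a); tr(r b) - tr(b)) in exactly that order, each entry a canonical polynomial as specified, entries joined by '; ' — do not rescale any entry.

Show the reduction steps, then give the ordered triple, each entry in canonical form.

tr(b^-1) = tr(b) = y
reduce: tr(b^-1 a) = tr(a) * tr(b) - tr(a b)  (eliminate b^-1) = x*y - z
tr(b^-1 a^-1) = tr(b^-1) * tr(a) - tr(b^-1 a)  (eliminate a^-1) = z
tr(b^-2 a^-1) = tr(b^-1 a^-1) * tr(b) - tr(b^-1 a^-1 b)  (eliminate b^-1) = y*z - x
reduce: tr(b^-2) = tr(b^-1) * tr(b) - tr(1)  (eliminate b^-1) = y^2 - 2
reduce: tr(a^-1 b^-2 a^-1) = tr(b^-2 a^-1) * tr(a) - tr(b^-2)  (eliminate a^-1) = x*y*z - x^2 - y^2 + 2
reduce: tr(a^-1 b a^-1) = tr(b a^-1) * tr(a) - tr(b)  (eliminate a^-1) = x^2*y - x*z - y
reduce: tr(b a^-1 b) = tr(b^2) * tr(a) - tr(b^2 a)  (eliminate a^-1) = x*y^2 - y*z - x
reduce: tr(b a b a) = tr(a b) * tr(a b) - tr(1)  (split on a) = z^2 - 2
reduce: tr(b a^-1 b a) = tr(b a b) * tr(a) - tr(b a b a)  (eliminate a^-1) = x*y*z - x^2 - z^2 + 2
so tr(a^-1 b a^-1 b) = tr(b a^-1 b) * tr(a) - tr(b a^-1 b a)  (eliminate a^-1) = x^2*y^2 - 2*x*y*z + z^2 - 2
tr(a^-1 b a^-1 b^-1) = tr(a^-1 b a^-1) * tr(b) - tr(a^-1 b a^-1 b)  (eliminate b^-1) = x*y*z - y^2 - z^2 + 2
tr(a^-1 b^-2 a^-1 b) = tr(a^-1 b a^-1 b^-1) * tr(b) - tr(a^-1 b a^-1)  (eliminate b^-1) = x*y^2*z - x^2*y - y^3 - y*z^2 + x*z + 3*y
tr(a^-1 b^-1 a^-1 b^-2) = tr(a^-1 b^-2 a^-1) * tr(b) - tr(a^-1 b^-2 a^-1 b)  (eliminate b^-1) = y*z^2 - x*z - y
reduce: tr(b^-2 a^-1 b^-1 a^-1 b^-1) = tr(a^-1 b^-1 a^-1 b^-2) * tr(b) - tr(a^-1 b^-1 a^-1 b^-1)  (eliminate b^-1) = y^2*z^2 - x*y*z - y^2 - z^2 + 2
so tr(b^-2 a b^-1) = tr(a b^-2) * tr(b) - tr(a b^-1)  (eliminate b^-1) = x*y^3 - y^2*z - 2*x*y + z
reduce: tr(b^-2 a b^-1 a) = tr(a b^-1 a b^-1) * tr(b) - tr(a b^-1 a)  (eliminate b^-1) = x^2*y^3 - 2*x*y^2*z - x^2*y + y*z^2 + x*z - y
reduce: tr(a^-1 b^-2 a b^-1) = tr(b^-2 a b^-1) * tr(a) - tr(b^-2 a b^-1 a)  (eliminate a^-1) = x*y^2*z - x^2*y - y*z^2 + y
tr(b^-1 a b^-2 a^-1 b^-1) = tr(a^-1 b^-2 a b^-1) * tr(b) - tr(a^-1 b^-2 a)  (eliminate b^-1) = x*y^3*z - x^2*y^2 - y^2*z^2 + 2
tr(a^2) = tr(a) * tr(a) - tr(1)  (reduce the a square) = x^2 - 2
reduce: tr(a^2 b^-2) = tr(b^-1 a^2) * tr(b) - tr(b^-1 a^2 b)  (eliminate b^-1) = x^2*y^2 - x*y*z - x^2 - y^2 + 2
reduce: tr(a b^-3 a) = tr(a^2 b^-2) * tr(b) - tr(a^2 b^-1)  (eliminate b^-1) = x^2*y^3 - x*y^2*z - 2*x^2*y - y^3 + x*z + 3*y
tr(a b a) = tr(a) * tr(b a) - tr(b)  (reduce the a square) = x*z - y
tr(b^-2 a b a) = tr(b^-1 a b a) * tr(b) - tr(b^-1 a b a b)  (eliminate b^-1) = x*y^2*z - y^3 - y*z^2 - x*z + 3*y
tr(a b^-3 a b) = tr(b^-2 a b a) * tr(b) - tr(b^-2 a b a b)  (eliminate b^-1) = x*y^3*z - y^4 - y^2*z^2 - 2*x*y*z + 4*y^2 + z^2 - 2
tr(b^-1 a b^-1 a b^-2) = tr(a b^-3 a) * tr(b) - tr(a b^-3 a b)  (eliminate b^-1) = x^2*y^4 - 2*x*y^3*z - 2*x^2*y^2 + y^2*z^2 + 3*x*y*z - y^2 - z^2 + 2
reduce: tr(a^3) = tr(a) * tr(a^2) - tr(a)  (reduce the a square) = x^3 - 3*x
so tr(a^3 b) = tr(a) * tr(a b a) - tr(a b)  (reduce the a square) = x^2*z - x*y - z
tr(a^2 b^-1 a) = tr(a^3) * tr(b) - tr(a^3 b)  (eliminate b^-1) = x^3*y - x^2*z - 2*x*y + z
tr(a b a^2 b) = tr(a) * tr(b a b a) - tr(b a b)  (reduce the a square) = x*z^2 - y*z - x
so tr(a^2 b^-1 a b) = tr(a b a^2) * tr(b) - tr(a b a^2 b)  (eliminate b^-1) = x^2*y*z - x*y^2 - x*z^2 + x
tr(a b^-1 a b^-1 a) = tr(a^2 b^-1 a) * tr(b) - tr(a^2 b^-1 a b)  (eliminate b^-1) = x^3*y^2 - 2*x^2*y*z - x*y^2 + x*z^2 + y*z - x
tr(a b a b a b) = tr(b a b a) * tr(b a) - tr(a b)  (split on b) = z^3 - 3*z
tr(a b^-1 a b a b) = tr(a b a b a) * tr(b) - tr(a b a b a b)  (eliminate b^-1) = x*y*z^2 - y^2*z - z^3 - x*y + 3*z
so tr(a b^-1 a b^-1 a b) = tr(a b^-1 a b a) * tr(b) - tr(a b^-1 a b a b)  (eliminate b^-1) = x^2*y^2*z - x*y^3 - 2*x*y*z^2 + y^2*z + z^3 + 2*x*y - 3*z
tr(a b^-1 a b^-1 a b^-1) = tr(a b^-1 a b^-1 a) * tr(b) - tr(a b^-1 a b^-1 a b)  (eliminate b^-1) = x^3*y^3 - 3*x^2*y^2*z + 3*x*y*z^2 - z^3 - 3*x*y + 3*z
reduce: tr(b^-1 a b^-1 a b^-2 a) = tr(a b^-1 a b^-1 a b^-1) * tr(b) - tr(a b^-1 a b^-1 a)  (eliminate b^-1) = x^3*y^4 - 3*x^2*y^3*z - x^3*y^2 + 3*x*y^2*z^2 + 2*x^2*y*z - y*z^3 - 2*x*y^2 - x*z^2 + 2*y*z + x
tr(b^-1 a b^-2 a^-1 b^-1 a) = tr(b^-1 a b^-1 a b^-2) * tr(a) - tr(b^-1 a b^-1 a b^-2 a)  (eliminate a^-1) = x^2*y^3*z - x^3*y^2 - 2*x*y^2*z^2 + x^2*y*z + y*z^3 + x*y^2 - 2*y*z + x
tr(b^-2 a^-1 b^-1 a^-1 b^-1 a) = tr(b^-1 a b^-2 a^-1 b^-1) * tr(a) - tr(b^-1 a b^-2 a^-1 b^-1 a)  (eliminate a^-1) = x*y^2*z^2 - x^2*y*z - y*z^3 - x*y^2 + 2*y*z + x
assemble the triple (tr(r) - 2; tr(r a) - x; tr(r b) - y)

y^2*z^2 - x*y*z - y^2 - z^2; x*y^2*z^2 - x^2*y*z - y*z^3 - x*y^2 + 2*y*z; y*z^2 - x*z - 2*y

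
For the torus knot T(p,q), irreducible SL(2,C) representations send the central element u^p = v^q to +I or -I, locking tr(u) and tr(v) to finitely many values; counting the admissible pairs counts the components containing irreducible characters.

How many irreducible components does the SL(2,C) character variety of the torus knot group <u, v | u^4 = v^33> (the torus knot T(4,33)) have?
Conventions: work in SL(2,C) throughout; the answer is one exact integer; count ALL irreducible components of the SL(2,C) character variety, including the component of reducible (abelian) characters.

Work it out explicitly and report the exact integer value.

Gamma = < u, v | u^4 = v^33 > (torus knot T(4,33)); the central element u^4 = v^33 acts as +I or -I in any irreducible SL(2,C) representation.
This locks tr(u) to 2*cos(pi*alpha/4), alpha in 1..3, and tr(v) to 2*cos(pi*beta/33), beta in 1..32, on each component of irreducible characters.
u^4 = (-1)^alpha I and v^33 = (-1)^beta I must agree, so alpha and beta have equal parity.
Enumerate parity-matched pairs: 2*16 odd-odd plus 1*16 even-even gives 48.
components with irreducible characters: 48; plus the single component of reducible (abelian) characters: total 49.

49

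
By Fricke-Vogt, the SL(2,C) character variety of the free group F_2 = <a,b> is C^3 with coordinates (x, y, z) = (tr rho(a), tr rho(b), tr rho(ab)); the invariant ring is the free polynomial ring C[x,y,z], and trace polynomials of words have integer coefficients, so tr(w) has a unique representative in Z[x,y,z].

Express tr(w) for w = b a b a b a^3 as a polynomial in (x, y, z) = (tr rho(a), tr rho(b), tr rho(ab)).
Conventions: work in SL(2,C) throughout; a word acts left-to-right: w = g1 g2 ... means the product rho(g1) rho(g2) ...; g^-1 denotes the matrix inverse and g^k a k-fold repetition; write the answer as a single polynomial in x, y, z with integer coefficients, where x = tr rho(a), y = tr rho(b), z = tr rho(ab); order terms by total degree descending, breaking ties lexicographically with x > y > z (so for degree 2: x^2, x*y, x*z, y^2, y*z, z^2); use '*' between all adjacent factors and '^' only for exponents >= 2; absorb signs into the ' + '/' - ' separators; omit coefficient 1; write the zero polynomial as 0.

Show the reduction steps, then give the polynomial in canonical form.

x^2*z^3 - x*y*z^2 - 2*x^2*z - z^3 + x*y + 3*z

tr(a b a b) = tr(b a)*tr(b a) - tr(1)  (split on b) = z^2 - 2
tr(b a b a b a) = tr(a b a b)*tr(a b) - tr(b a)  (split on a) = z^3 - 3*z
tr(a b a) = tr(a)*tr(b a) - tr(b)  (reduce the a square) = x*z - y
tr(b a b a b) = tr(b)*tr(a b a b) - tr(a b a)  (reduce the b square) = y*z^2 - x*z - y
tr(b a b a b a^2) = tr(a)*tr(b a b a b a) - tr(b a b a b)  (reduce the a square) = x*z^3 - y*z^2 - 2*x*z + y
tr(b a b a b a^3) = tr(a)*tr(b a b a b a^2) - tr(b a b a b a)  (reduce the a square) = x^2*z^3 - x*y*z^2 - 2*x^2*z - z^3 + x*y + 3*z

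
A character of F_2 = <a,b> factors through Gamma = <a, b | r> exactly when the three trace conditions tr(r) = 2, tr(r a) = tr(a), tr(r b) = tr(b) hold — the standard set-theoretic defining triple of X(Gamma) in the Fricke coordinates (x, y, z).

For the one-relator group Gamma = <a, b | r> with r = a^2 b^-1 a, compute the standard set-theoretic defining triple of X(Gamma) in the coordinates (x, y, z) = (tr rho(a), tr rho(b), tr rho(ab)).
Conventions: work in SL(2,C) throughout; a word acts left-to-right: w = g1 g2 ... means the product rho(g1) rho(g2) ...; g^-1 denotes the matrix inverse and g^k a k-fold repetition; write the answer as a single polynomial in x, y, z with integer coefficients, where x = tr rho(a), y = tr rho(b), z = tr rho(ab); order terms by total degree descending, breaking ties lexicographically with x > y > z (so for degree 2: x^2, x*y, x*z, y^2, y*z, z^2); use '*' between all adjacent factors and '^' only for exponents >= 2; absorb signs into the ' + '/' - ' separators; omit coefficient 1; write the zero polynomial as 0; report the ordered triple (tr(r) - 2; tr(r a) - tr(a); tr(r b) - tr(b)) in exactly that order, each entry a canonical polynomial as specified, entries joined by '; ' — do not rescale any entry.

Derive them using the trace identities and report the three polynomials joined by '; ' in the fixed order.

x^3*y - x^2*z - 2*x*y + z - 2; x^4*y - x^3*z - 3*x^2*y + 2*x*z - x + y; x^2*y*z - x*y^2 - x*z^2 + x - y

trace(a^2) = trace(a)*trace(a) - trace(1) = x^2 - 2
trace(a^3) = trace(a)*trace(a^2) - trace(a) = x^3 - 3*x
use: trace(a b a) = trace(a)*trace(b a) - trace(b) = x*z - y
trace(a^3 b) = trace(a)*trace(a b a) - trace(a b) = x^2*z - x*y - z
trace(a^2 b^-1 a) = trace(a^3)*trace(b) - trace(a^3 b) = x^3*y - x^2*z - 2*x*y + z
apply: trace(a^4) = trace(a)*trace(a^3) - trace(a^2) = x^4 - 4*x^2 + 2
trace(a^4 b) = trace(a)*trace(b a^3) - trace(b a^2) = x^3*z - x^2*y - 2*x*z + y
apply: trace(a^2 b^-1 a^2) = trace(a^4)*trace(b) - trace(a^4 b) = x^4*y - x^3*z - 3*x^2*y + 2*x*z + y
use: trace(b a b a) = trace(a b)*trace(a b) - trace(1)  (split on a) = z^2 - 2
trace(b a b) = trace(b)*trace(a b) - trace(a)  (reduce the b square) = y*z - x
trace(a b a^2 b) = trace(a)*trace(b a b a) - trace(b a b)  (reduce the a square) = x*z^2 - y*z - x
trace(a^2 b^-1 a b) = trace(a b a^2)*trace(b) - trace(a b a^2 b)  (eliminate b^-1) = x^2*y*z - x*y^2 - x*z^2 + x
assemble the triple (trace(r) - 2; trace(r a) - x; trace(r b) - y)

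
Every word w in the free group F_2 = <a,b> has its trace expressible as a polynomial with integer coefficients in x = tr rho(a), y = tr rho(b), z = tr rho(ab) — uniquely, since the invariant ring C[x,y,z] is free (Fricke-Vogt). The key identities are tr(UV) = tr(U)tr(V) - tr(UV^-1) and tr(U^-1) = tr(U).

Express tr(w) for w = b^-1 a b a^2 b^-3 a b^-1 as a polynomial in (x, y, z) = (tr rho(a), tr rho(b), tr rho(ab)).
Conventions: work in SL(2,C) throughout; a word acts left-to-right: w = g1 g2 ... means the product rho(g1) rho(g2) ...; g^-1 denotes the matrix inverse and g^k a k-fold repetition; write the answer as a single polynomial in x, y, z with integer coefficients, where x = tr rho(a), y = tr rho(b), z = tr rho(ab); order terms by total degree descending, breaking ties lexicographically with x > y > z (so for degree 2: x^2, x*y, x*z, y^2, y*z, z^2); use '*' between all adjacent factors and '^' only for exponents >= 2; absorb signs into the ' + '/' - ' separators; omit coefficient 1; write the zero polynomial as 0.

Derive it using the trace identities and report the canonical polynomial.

trace(b a^2) = trace(a) trace(b a) - trace(b)  (reduce the a square) = x*z - y
trace(a b a^2) = trace(a) trace(b a^2) - trace(b a)  (reduce the a square) = x^2*z - x*y - z
trace(a^2 b a^2) = trace(a) trace(a b a^2) - trace(a b a)  (reduce the a square) = x^3*z - x^2*y - 2*x*z + y
trace(b a b a) = trace(b a) trace(b a) - trace(1)  (split on b) = z^2 - 2
trace(b a b) = trace(b) trace(a b) - trace(a)  (reduce the b square) = y*z - x
trace(b a^2 b a) = trace(a) trace(b a b a) - trace(b a b)  (reduce the a square) = x*z^2 - y*z - x
trace(b^2) = trace(b) trace(b) - trace(1)  (reduce the b square) = y^2 - 2
trace(b a^2 b) = trace(a) trace(b^2 a) - trace(b^2)  (reduce the a square) = x*y*z - x^2 - y^2 + 2
trace(a^2 b a^2 b) = trace(a) trace(b a^2 b a) - trace(b a^2 b)  (reduce the a square) = x^2*z^2 - 2*x*y*z + y^2 - 2
trace(a b a^2 b^-1 a) = trace(a^2 b a^2) trace(b) - trace(a^2 b a^2 b)  (eliminate b^-1) = x^3*y*z - x^2*y^2 - x^2*z^2 + 2
trace(a b a b a^2) = trace(a) trace(b a b a^2) - trace(b a b a)  (reduce the a square) = x^2*z^2 - x*y*z - x^2 - z^2 + 2
trace(b a b a b a) = trace(a b a b) trace(a b) - trace(b a)  (split on a) = z^3 - 3*z
trace(b a b a b) = trace(b) trace(a b a b) - trace(a b a)  (reduce the b square) = y*z^2 - x*z - y
trace(a b a b a^2 b) = trace(a) trace(b a b a b a) - trace(b a b a b)  (reduce the a square) = x*z^3 - y*z^2 - 2*x*z + y
trace(a b a^2 b^-1 a b) = trace(a b a b a^2) trace(b) - trace(a b a b a^2 b)  (eliminate b^-1) = x^2*y*z^2 - x*y^2*z - x*z^3 - x^2*y + 2*x*z + y
trace(a b^-1 a b a^2 b^-1) = trace(a b a^2 b^-1 a) trace(b) - trace(a b a^2 b^-1 a b)  (eliminate b^-1) = x^3*y^2*z - x^2*y^3 - 2*x^2*y*z^2 + x*y^2*z + x*z^3 + x^2*y - 2*x*z + y
trace(a b^-1 a b a^2) = trace(a b a^3) trace(b) - trace(a b a^3 b)  (eliminate b^-1) = x^3*y*z - x^2*y^2 - x^2*z^2 - x*y*z + x^2 + y^2 + z^2 - 2
trace(a b a^2 b^-2 a b^-1) = trace(a b^-1 a b a^2 b^-1) trace(b) - trace(a b^-1 a b a^2)  (eliminate b^-1) = x^3*y^3*z - x^2*y^4 - 2*x^2*y^2*z^2 - x^3*y*z + x*y^3*z + x*y*z^3 + 2*x^2*y^2 + x^2*z^2 - x*y*z - x^2 - z^2 + 2
trace(a b a^2 b^-2 a) = trace(a^2 b a^2 b^-1) trace(b) - trace(a^2 b a^2)  (eliminate b^-1) = x^3*y^2*z - x^2*y^3 - x^2*y*z^2 - x^3*z + x^2*y + 2*x*z + y
trace(b^-1 a b^-2 a b a^2 b^-1) = trace(a b a^2 b^-2 a b^-1) trace(b) - trace(a b a^2 b^-2 a)  (eliminate b^-1) = x^3*y^4*z - x^2*y^5 - 2*x^2*y^3*z^2 - 2*x^3*y^2*z + x*y^4*z + x*y^2*z^3 + 3*x^2*y^3 + 2*x^2*y*z^2 + x^3*z - x*y^2*z - 2*x^2*y - y*z^2 - 2*x*z + y
trace(a b^-2 a b a^2) = trace(b^-1 a b a^3) trace(b) - trace(b^-1 a b a^3 b)  (eliminate b^-1) = x^3*y^2*z - x^2*y^3 - x^2*y*z^2 - x^3*z - x*y^2*z + 2*x^2*y + y^3 + y*z^2 + 2*x*z - 3*y
trace(a b a^2 b a b^-1) = trace(a b a^2 b a) trace(b) - trace(a b a^2 b a b)  (eliminate b^-1) = x^2*y*z^2 - 2*x*y^2*z - x*z^3 + y^3 + y*z^2 + 2*x*z - 3*y
trace(a b^-2 a b a^2 b) = trace(a b a^2 b a b^-1) trace(b) - trace(a b a^2 b a)  (eliminate b^-1) = x^2*y^2*z^2 - 2*x*y^3*z - x*y*z^3 - x^2*z^2 + y^4 + y^2*z^2 + 4*x*y*z - 4*y^2 + 2
trace(b^-1 a b^-2 a b a^2) = trace(a b^-2 a b a^2) trace(b) - trace(a b^-2 a b a^2 b)  (eliminate b^-1) = x^3*y^3*z - x^2*y^4 - 2*x^2*y^2*z^2 - x^3*y*z + x*y^3*z + x*y*z^3 + 2*x^2*y^2 + x^2*z^2 - 2*x*y*z + y^2 - 2
trace(b^-1 a b a^2 b^-3 a b^-1) = trace(b^-1 a b^-2 a b a^2 b^-1) trace(b) - trace(b^-1 a b^-2 a b a^2)  (eliminate b^-1) = x^3*y^5*z - x^2*y^6 - 2*x^2*y^4*z^2 - 3*x^3*y^3*z + x*y^5*z + x*y^3*z^3 + 4*x^2*y^4 + 4*x^2*y^2*z^2 + 2*x^3*y*z - 2*x*y^3*z - x*y*z^3 - 4*x^2*y^2 - x^2*z^2 - y^2*z^2 + 2

x^3*y^5*z - x^2*y^6 - 2*x^2*y^4*z^2 - 3*x^3*y^3*z + x*y^5*z + x*y^3*z^3 + 4*x^2*y^4 + 4*x^2*y^2*z^2 + 2*x^3*y*z - 2*x*y^3*z - x*y*z^3 - 4*x^2*y^2 - x^2*z^2 - y^2*z^2 + 2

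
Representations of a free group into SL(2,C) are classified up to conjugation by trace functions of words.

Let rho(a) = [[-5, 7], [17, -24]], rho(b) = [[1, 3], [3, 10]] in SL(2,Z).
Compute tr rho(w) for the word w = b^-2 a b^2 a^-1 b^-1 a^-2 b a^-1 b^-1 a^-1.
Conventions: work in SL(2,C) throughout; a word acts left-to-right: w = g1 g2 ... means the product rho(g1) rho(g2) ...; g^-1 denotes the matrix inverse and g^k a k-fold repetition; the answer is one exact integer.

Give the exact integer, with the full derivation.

rho(b^-1) = [[10, -3], [-3, 1]]
... * rho(b^-1) = [[10, -3], [-3, 1]]  ->  [[109, -33], [-33, 10]]
... * rho(a) = [[-5, 7], [17, -24]]  ->  [[-1106, 1555], [335, -471]]
... * rho(b) = [[1, 3], [3, 10]]  ->  [[3559, 12232], [-1078, -3705]]
... * rho(b) = [[1, 3], [3, 10]]  ->  [[40255, 132997], [-12193, -40284]]
... * rho(a^-1) = [[-24, -7], [-17, -5]]  ->  [[-3227069, -946770], [977460, 286771]]
... * rho(b^-1) = [[10, -3], [-3, 1]]  ->  [[-29430380, 8734437], [8914287, -2645609]]
... * rho(a^-1) = [[-24, -7], [-17, -5]]  ->  [[557843691, 162340475], [-168967535, -49171964]]
... * rho(a^-1) = [[-24, -7], [-17, -5]]  ->  [[-16148036659, -4716608212], [4891144228, 1428632565]]
... * rho(b) = [[1, 3], [3, 10]]  ->  [[-30297861295, -95610192097], [9177041923, 28959758334]]
... * rho(a^-1) = [[-24, -7], [-17, -5]]  ->  [[2352521936729, 690135989550], [-712564897830, -209038085131]]
... * rho(b^-1) = [[10, -3], [-3, 1]]  ->  [[21454811398640, -6367429820637], [-6498534722907, 1928656608359]]
... * rho(a^-1) = [[-24, -7], [-17, -5]]  ->  [[-406669166616531, -118346530687295], [123177671007665, 35846460018554]]
tr = -406669166616531 + 35846460018554 = -370822706597977

-370822706597977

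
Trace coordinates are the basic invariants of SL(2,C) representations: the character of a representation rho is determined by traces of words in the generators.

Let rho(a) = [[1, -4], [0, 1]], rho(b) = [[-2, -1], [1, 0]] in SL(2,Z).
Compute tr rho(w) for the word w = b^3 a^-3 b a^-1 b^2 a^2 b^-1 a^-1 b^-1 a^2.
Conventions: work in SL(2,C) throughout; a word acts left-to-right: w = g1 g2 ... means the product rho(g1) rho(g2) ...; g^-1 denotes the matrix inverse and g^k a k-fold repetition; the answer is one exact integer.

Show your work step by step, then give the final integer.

-53902

rho(b) = [[-2, -1], [1, 0]]
... * rho(b) = [[-2, -1], [1, 0]]  ->  [[3, 2], [-2, -1]]
... * rho(b) = [[-2, -1], [1, 0]]  ->  [[-4, -3], [3, 2]]
... * rho(a^-1) = [[1, 4], [0, 1]]  ->  [[-4, -19], [3, 14]]
... * rho(a^-1) = [[1, 4], [0, 1]]  ->  [[-4, -35], [3, 26]]
... * rho(a^-1) = [[1, 4], [0, 1]]  ->  [[-4, -51], [3, 38]]
... * rho(b) = [[-2, -1], [1, 0]]  ->  [[-43, 4], [32, -3]]
... * rho(a^-1) = [[1, 4], [0, 1]]  ->  [[-43, -168], [32, 125]]
... * rho(b) = [[-2, -1], [1, 0]]  ->  [[-82, 43], [61, -32]]
... * rho(b) = [[-2, -1], [1, 0]]  ->  [[207, 82], [-154, -61]]
... * rho(a) = [[1, -4], [0, 1]]  ->  [[207, -746], [-154, 555]]
... * rho(a) = [[1, -4], [0, 1]]  ->  [[207, -1574], [-154, 1171]]
... * rho(b^-1) = [[0, 1], [-1, -2]]  ->  [[1574, 3355], [-1171, -2496]]
... * rho(a^-1) = [[1, 4], [0, 1]]  ->  [[1574, 9651], [-1171, -7180]]
... * rho(b^-1) = [[0, 1], [-1, -2]]  ->  [[-9651, -17728], [7180, 13189]]
... * rho(a) = [[1, -4], [0, 1]]  ->  [[-9651, 20876], [7180, -15531]]
... * rho(a) = [[1, -4], [0, 1]]  ->  [[-9651, 59480], [7180, -44251]]
tr = -9651 + -44251 = -53902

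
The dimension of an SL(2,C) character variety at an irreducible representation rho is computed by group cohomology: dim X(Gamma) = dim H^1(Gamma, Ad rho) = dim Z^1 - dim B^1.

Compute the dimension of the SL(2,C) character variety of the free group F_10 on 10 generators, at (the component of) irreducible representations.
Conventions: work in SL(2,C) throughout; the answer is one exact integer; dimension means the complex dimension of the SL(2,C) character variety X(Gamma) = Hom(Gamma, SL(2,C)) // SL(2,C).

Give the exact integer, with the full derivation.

27

Here Gamma is free of rank 10 — no relator constrains a cocycle.
So Z^1 = (sl_2)^10 in full: dim Z^1 = 30.
Irreducibility makes the coboundary map sl_2 -> Z^1 injective (trivial centralizer), so dim B^1 = 3.
Therefore dim X = 30 - 3 = 27.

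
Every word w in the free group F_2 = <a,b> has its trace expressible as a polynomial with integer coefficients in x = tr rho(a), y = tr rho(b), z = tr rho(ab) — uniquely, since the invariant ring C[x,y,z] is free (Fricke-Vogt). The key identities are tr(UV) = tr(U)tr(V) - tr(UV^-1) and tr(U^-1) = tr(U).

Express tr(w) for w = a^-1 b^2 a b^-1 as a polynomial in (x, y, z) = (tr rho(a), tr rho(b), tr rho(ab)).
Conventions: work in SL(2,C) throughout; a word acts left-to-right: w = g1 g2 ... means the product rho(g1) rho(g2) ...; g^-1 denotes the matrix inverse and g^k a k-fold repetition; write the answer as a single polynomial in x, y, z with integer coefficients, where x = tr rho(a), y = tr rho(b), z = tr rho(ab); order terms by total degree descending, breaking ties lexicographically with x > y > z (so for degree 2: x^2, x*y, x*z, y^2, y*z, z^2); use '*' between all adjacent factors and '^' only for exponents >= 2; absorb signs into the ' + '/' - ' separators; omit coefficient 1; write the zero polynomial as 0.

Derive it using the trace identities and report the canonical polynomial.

tr(b^2 a) = tr(b)*tr(a b) - tr(a) = y*z - x
tr(b^2) = tr(b)*tr(b) - tr(1) = y^2 - 2
tr(a b^2 a) = tr(a)*tr(b^2 a) - tr(b^2) = x*y*z - x^2 - y^2 + 2
tr(a b a b) = tr(b a)*tr(b a) - tr(1) = z^2 - 2
tr(a b a) = tr(a)*tr(b a) - tr(b) = x*z - y
tr(a b^2 a b) = tr(b)*tr(a b a b) - tr(a b a) = y*z^2 - x*z - y
tr(b^2 a b^-1 a) = tr(a b^2 a)*tr(b) - tr(a b^2 a b) = x*y^2*z - x^2*y - y^3 - y*z^2 + x*z + 3*y
tr(a^-1 b^2 a b^-1) = tr(b^2 a b^-1)*tr(a) - tr(b^2 a b^-1 a) = -x*y^2*z + x^2*y + y^3 + y*z^2 - 3*y

-x*y^2*z + x^2*y + y^3 + y*z^2 - 3*y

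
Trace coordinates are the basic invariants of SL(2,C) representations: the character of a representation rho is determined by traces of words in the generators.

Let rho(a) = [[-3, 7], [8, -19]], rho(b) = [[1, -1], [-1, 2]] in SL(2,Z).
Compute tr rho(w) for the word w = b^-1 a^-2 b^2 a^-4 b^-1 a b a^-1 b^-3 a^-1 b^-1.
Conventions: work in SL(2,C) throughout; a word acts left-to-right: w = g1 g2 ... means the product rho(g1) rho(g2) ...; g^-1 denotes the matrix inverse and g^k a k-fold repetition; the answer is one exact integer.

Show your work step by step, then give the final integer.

6977875844314

rho(b^-1) = [[2, 1], [1, 1]]
... * rho(a^-1) = [[-19, -7], [-8, -3]]  ->  [[-46, -17], [-27, -10]]
... * rho(a^-1) = [[-19, -7], [-8, -3]]  ->  [[1010, 373], [593, 219]]
... * rho(b) = [[1, -1], [-1, 2]]  ->  [[637, -264], [374, -155]]
... * rho(b) = [[1, -1], [-1, 2]]  ->  [[901, -1165], [529, -684]]
... * rho(a^-1) = [[-19, -7], [-8, -3]]  ->  [[-7799, -2812], [-4579, -1651]]
... * rho(a^-1) = [[-19, -7], [-8, -3]]  ->  [[170677, 63029], [100209, 37006]]
... * rho(a^-1) = [[-19, -7], [-8, -3]]  ->  [[-3747095, -1383826], [-2200019, -812481]]
... * rho(a^-1) = [[-19, -7], [-8, -3]]  ->  [[82265413, 30381143], [48300209, 17837576]]
... * rho(b^-1) = [[2, 1], [1, 1]]  ->  [[194911969, 112646556], [114437994, 66137785]]
... * rho(a) = [[-3, 7], [8, -19]]  ->  [[316436541, -775900781], [185788298, -455551957]]
... * rho(b) = [[1, -1], [-1, 2]]  ->  [[1092337322, -1868238103], [641340255, -1096892212]]
... * rho(a^-1) = [[-19, -7], [-8, -3]]  ->  [[-5808504294, -2041646945], [-3410327149, -1198705149]]
... * rho(b^-1) = [[2, 1], [1, 1]]  ->  [[-13658655533, -7850151239], [-8019359447, -4609032298]]
... * rho(b^-1) = [[2, 1], [1, 1]]  ->  [[-35167462305, -21508806772], [-20647751192, -12628391745]]
... * rho(b^-1) = [[2, 1], [1, 1]]  ->  [[-91843731382, -56676269077], [-53923894129, -33276142937]]
... * rho(a^-1) = [[-19, -7], [-8, -3]]  ->  [[2198441048874, 812934926905], [1290763131947, 477295687714]]
... * rho(b^-1) = [[2, 1], [1, 1]]  ->  [[5209817024653, 3011375975779], [3058821951608, 1768058819661]]
tr = 5209817024653 + 1768058819661 = 6977875844314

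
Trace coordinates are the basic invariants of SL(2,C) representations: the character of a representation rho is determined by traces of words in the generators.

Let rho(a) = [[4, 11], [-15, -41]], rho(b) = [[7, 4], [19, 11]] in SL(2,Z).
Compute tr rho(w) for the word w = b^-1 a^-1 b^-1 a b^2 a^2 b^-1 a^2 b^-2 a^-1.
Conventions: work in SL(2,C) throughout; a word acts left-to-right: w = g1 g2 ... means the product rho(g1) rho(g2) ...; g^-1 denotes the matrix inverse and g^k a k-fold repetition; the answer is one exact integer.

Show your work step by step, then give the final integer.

-1367959390415846352

rho(b^-1) = [[11, -4], [-19, 7]]
... * rho(a^-1) = [[-41, -11], [15, 4]]  ->  [[-511, -137], [884, 237]]
... * rho(b^-1) = [[11, -4], [-19, 7]]  ->  [[-3018, 1085], [5221, -1877]]
... * rho(a) = [[4, 11], [-15, -41]]  ->  [[-28347, -77683], [49039, 134388]]
... * rho(b) = [[7, 4], [19, 11]]  ->  [[-1674406, -967901], [2896645, 1674424]]
... * rho(b) = [[7, 4], [19, 11]]  ->  [[-30110961, -17344535], [52090571, 30005244]]
... * rho(a) = [[4, 11], [-15, -41]]  ->  [[139724181, 379905364], [-241716376, -657218723]]
... * rho(a) = [[4, 11], [-15, -41]]  ->  [[-5139683736, -14039153933], [8891415341, 24287087507]]
... * rho(b^-1) = [[11, -4], [-19, 7]]  ->  [[210207403631, -77715342587], [-363649093882, 134443951185]]
... * rho(a) = [[4, 11], [-15, -41]]  ->  [[2006559753329, 5498610486008], [-3471255643303, -9512342031287]]
... * rho(a) = [[4, 11], [-15, -41]]  ->  [[-74452918276804, -203370872639709], [128800107896093, 351822211206434]]
... * rho(b^-1) = [[11, -4], [-19, 7]]  ->  [[3045064479109627, -1125784435370747], [-5267820826065223, 1947555046860666]]
... * rho(b^-1) = [[11, -4], [-19, 7]]  ->  [[54885613542250090, -20060748964033737], [-94949574977070107, 34704168632285554]]
... * rho(a^-1) = [[-41, -11], [15, 4]]  ->  [[-2551221389692759745, -683984744820885938], [4413495103544157697, 1183261999276913393]]
tr = -2551221389692759745 + 1183261999276913393 = -1367959390415846352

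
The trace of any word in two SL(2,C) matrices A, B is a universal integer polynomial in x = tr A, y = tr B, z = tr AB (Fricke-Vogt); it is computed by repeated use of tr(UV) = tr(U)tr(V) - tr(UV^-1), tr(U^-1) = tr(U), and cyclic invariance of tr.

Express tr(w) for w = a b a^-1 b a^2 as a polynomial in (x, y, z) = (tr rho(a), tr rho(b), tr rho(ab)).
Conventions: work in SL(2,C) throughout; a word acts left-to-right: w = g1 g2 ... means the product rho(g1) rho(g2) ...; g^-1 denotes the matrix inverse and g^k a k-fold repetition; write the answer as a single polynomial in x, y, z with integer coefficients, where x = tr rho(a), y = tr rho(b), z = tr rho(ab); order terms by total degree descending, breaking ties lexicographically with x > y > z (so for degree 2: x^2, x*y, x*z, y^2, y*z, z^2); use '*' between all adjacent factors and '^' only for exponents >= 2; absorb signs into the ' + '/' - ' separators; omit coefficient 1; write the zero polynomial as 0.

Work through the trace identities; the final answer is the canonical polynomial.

x^3*y*z - x^4 - x^2*y^2 - x^2*z^2 + 4*x^2 + z^2 - 2

and trace(b a^2) = trace(a) * trace(b a) - trace(b) = x*z - y
trace(a^3 b) = trace(a) * trace(b a^2) - trace(b a) = x^2*z - x*y - z
next, trace(a^2) = trace(a) * trace(a) - trace(1) = x^2 - 2
trace(a^3) = trace(a) * trace(a^2) - trace(a) = x^3 - 3*x
and trace(b a^3 b) = trace(b) * trace(a^3 b) - trace(a^3) = x^2*y*z - x^3 - x*y^2 - y*z + 3*x
trace(b a b a) = trace(a b) * trace(a b) - trace(1) = z^2 - 2
and trace(b a b) = trace(b) * trace(a b) - trace(a) = y*z - x
next, trace(b a b a^2) = trace(a) * trace(b a b a) - trace(b a b) = x*z^2 - y*z - x
next, trace(b a^3 b a) = trace(a) * trace(b a b a^2) - trace(b a b a) = x^2*z^2 - x*y*z - x^2 - z^2 + 2
trace(a b a^-1 b a^2) = trace(b a^3 b) * trace(a) - trace(b a^3 b a) = x^3*y*z - x^4 - x^2*y^2 - x^2*z^2 + 4*x^2 + z^2 - 2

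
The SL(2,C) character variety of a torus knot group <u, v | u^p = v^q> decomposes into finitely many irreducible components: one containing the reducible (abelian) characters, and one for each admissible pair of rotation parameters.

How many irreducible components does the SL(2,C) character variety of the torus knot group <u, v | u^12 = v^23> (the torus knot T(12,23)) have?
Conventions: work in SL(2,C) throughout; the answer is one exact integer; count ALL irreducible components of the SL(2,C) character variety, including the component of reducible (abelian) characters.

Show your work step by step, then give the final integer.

Gamma = < u, v | u^12 = v^23 > (torus knot T(12,23)); the central element u^12 = v^23 acts as +I or -I in any irreducible SL(2,C) representation.
So on each irreducible component the traces are pinned: tr(u) = 2*cos(pi*alpha/12) with 1 <= alpha <= 11, tr(v) = 2*cos(pi*beta/23) with 1 <= beta <= 22.
u^12 = (-1)^alpha I and v^23 = (-1)^beta I must agree, so alpha and beta have equal parity.
Counting: 6 odd alphas x 11 odd betas + 5 even alphas x 11 even betas = 66 + 55 = 121.
Total: 121 irreducible-character components + 1 reducible (abelian) component = 122.

122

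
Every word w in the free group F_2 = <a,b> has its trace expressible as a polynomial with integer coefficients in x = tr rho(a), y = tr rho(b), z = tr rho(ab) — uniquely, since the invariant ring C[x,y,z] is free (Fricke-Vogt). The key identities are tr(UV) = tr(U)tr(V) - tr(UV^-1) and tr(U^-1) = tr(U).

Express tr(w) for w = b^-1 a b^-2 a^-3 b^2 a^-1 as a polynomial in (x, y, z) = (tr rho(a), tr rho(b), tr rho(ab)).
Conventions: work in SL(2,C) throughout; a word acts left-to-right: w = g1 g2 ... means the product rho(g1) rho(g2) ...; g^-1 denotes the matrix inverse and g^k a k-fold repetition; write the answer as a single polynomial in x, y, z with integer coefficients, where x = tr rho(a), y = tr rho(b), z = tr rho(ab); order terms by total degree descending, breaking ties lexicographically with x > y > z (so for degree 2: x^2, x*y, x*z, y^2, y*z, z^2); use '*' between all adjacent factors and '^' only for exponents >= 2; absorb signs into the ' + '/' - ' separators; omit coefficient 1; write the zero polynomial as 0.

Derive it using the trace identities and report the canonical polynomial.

x^4*y^4*z - x^5*y^3 - x^3*y^5 - 2*x^3*y^3*z^2 + x^2*y^2*z^3 + x^5*y + 6*x^3*y^3 + x^3*y*z^2 + x*y^5 + 2*x*y^3*z^2 - 4*x^2*y^2*z - y^4*z - y^2*z^3 - 5*x^3*y - 5*x*y^3 - x*y*z^2 + x^2*z + 4*y^2*z + 3*x*y - z

tr(b^2) = tr(b) tr(b) - tr(1) = y^2 - 2
apply: tr(b^2 a) = tr(b) tr(a b) - tr(a) = y*z - x
use: tr(b^2 a^-1) = tr(b^2) tr(a) - tr(b^2 a) = x*y^2 - y*z - x
tr(a^-1 b^2 a^-1) = tr(b^2 a^-1) tr(a) - tr(b^2) = x^2*y^2 - x*y*z - x^2 - y^2 + 2
tr(b^3) = tr(b) tr(b^2) - tr(b) = y^3 - 3*y
tr(b^3 a) = tr(b) tr(b a b) - tr(b a) = y^2*z - x*y - z
tr(b a^-1 b^2) = tr(b^3) tr(a) - tr(b^3 a) = x*y^3 - y^2*z - 2*x*y + z
tr(a b a b) = tr(a b) tr(a b) - tr(1) = z^2 - 2
apply: tr(a b a) = tr(a) tr(b a) - tr(b) = x*z - y
use: tr(b^2 a b a) = tr(b) tr(a b a b) - tr(a b a) = y*z^2 - x*z - y
tr(b a^-1 b^2 a) = tr(b^2 a b) tr(a) - tr(b^2 a b a) = x*y^2*z - x^2*y - y*z^2 + y
tr(a^-1 b^2 a^-1 b) = tr(b a^-1 b^2) tr(a) - tr(b a^-1 b^2 a) = x^2*y^3 - 2*x*y^2*z - x^2*y + y*z^2 + x*z - y
tr(a^-1 b^2 a^-1 b^-1) = tr(a^-1 b^2 a^-1) tr(b) - tr(a^-1 b^2 a^-1 b) = x*y^2*z - y^3 - y*z^2 - x*z + 3*y
apply: tr(a b a^-1 b) = tr(b a b) tr(a) - tr(b a b a) = x*y*z - x^2 - z^2 + 2
use: tr(a^2) = tr(a) tr(a) - tr(1) = x^2 - 2
tr(b a^2 b) = tr(b) tr(a^2 b) - tr(a^2) = x*y*z - x^2 - y^2 + 2
apply: tr(a b^3 a) = tr(b) tr(b a^2 b) - tr(b a^2) = x*y^2*z - x^2*y - y^3 - x*z + 3*y
apply: tr(a b^3 a b) = tr(b) tr(a b a b^2) - tr(a b a b) = y^2*z^2 - x*y*z - y^2 - z^2 + 2
tr(b^2 a b^-1 a b) = tr(a b^3 a) tr(b) - tr(a b^3 a b) = x*y^3*z - x^2*y^2 - y^4 - y^2*z^2 + 4*y^2 + z^2 - 2
apply: tr(a^2 b a b) = tr(a) tr(b a b a) - tr(b a b) = x*z^2 - y*z - x
tr(a^2 b a) = tr(a) tr(a b a) - tr(a b) = x^2*z - x*y - z
tr(a b a b^2 a) = tr(b) tr(a^2 b a b) - tr(a^2 b a) = x*y*z^2 - x^2*z - y^2*z + z
tr(a b a b a b) = tr(b a) tr(b a b a) - tr(b^-1 a^-1) = z^3 - 3*z
use: tr(a b a b^2 a b) = tr(b) tr(a b a b a b) - tr(a b a b a) = y*z^3 - x*z^2 - 2*y*z + x
tr(b^2 a b^-1 a b a) = tr(a b a b^2 a) tr(b) - tr(a b a b^2 a b) = x*y^2*z^2 - x^2*y*z - y^3*z - y*z^3 + x*z^2 + 3*y*z - x
use: tr(b^-1 a b a^-1 b^2 a) = tr(b^2 a b^-1 a b) tr(a) - tr(b^2 a b^-1 a b a) = x^2*y^3*z - x^3*y^2 - x*y^4 - 2*x*y^2*z^2 + x^2*y*z + y^3*z + y*z^3 + 4*x*y^2 - 3*y*z - x
tr(b^2 a^-1 b^-1 a b a^-1) = tr(b^-1 a b a^-1 b^2) tr(a) - tr(b^-1 a b a^-1 b^2 a) = -x^2*y^3*z + x^3*y^2 + x*y^4 + 2*x*y^2*z^2 - y^3*z - y*z^3 - x^3 - 4*x*y^2 - x*z^2 + 3*y*z + 3*x
apply: tr(b a b^3) = tr(b) tr(b a b^2) - tr(b a b) = y^3*z - x*y^2 - 2*y*z + x
tr(a b^3 a^-1 b) = tr(b a b^3) tr(a) - tr(b a b^3 a) = x*y^3*z - x^2*y^2 - y^2*z^2 - x*y*z + x^2 + y^2 + z^2 - 2
tr(b^2 a^-1 b^-1 a b) = tr(a b^3 a^-1) tr(b) - tr(a b^3 a^-1 b) = -x*y^3*z + x^2*y^2 + y^4 + y^2*z^2 + x*y*z - x^2 - 4*y^2 - z^2 + 2
use: tr(a^-2 b^2 a^-1 b^-1 a b) = tr(b^2 a^-1 b^-1 a b a^-1) tr(a) - tr(b^2 a^-1 b^-1 a b) = -x^3*y^3*z + x^4*y^2 + x^2*y^4 + 2*x^2*y^2*z^2 - x*y*z^3 - x^4 - 5*x^2*y^2 - x^2*z^2 - y^4 - y^2*z^2 + 2*x*y*z + 4*x^2 + 4*y^2 + z^2 - 2
tr(b^-1 a^-2 b^2 a^-1 b^-1 a) = tr(a^-2 b^2 a^-1 b^-1 a) tr(b) - tr(a^-2 b^2 a^-1 b^-1 a b) = x^3*y^3*z - x^4*y^2 - x^2*y^4 - 2*x^2*y^2*z^2 + x*y^3*z + x*y*z^3 + x^4 + 5*x^2*y^2 + x^2*z^2 - 3*x*y*z - 4*x^2 - y^2 - z^2 + 2
tr(a^-2 b^2 a^-1 b^-1 a b^-2) = tr(b^-1 a^-2 b^2 a^-1 b^-1 a) tr(b) - tr(b^-1 a^-2 b^2 a^-1 b^-1 a b) = x^3*y^4*z - x^4*y^3 - x^2*y^5 - 2*x^2*y^3*z^2 + x*y^4*z + x*y^2*z^3 + x^4*y + 5*x^2*y^3 + x^2*y*z^2 - 4*x*y^2*z - 4*x^2*y + x*z - y
tr(b a b^-1 a) = tr(a b a) tr(b) - tr(a b a b) = x*y*z - y^2 - z^2 + 2
use: tr(a^-1 b a b^-1) = tr(b a b^-1) tr(a) - tr(b a b^-1 a) = -x*y*z + x^2 + y^2 + z^2 - 2
apply: tr(a b^-2 a^-1 b) = tr(a^-1 b a b^-1) tr(b) - tr(a^-1 b a) = -x*y^2*z + x^2*y + y^3 + y*z^2 - 3*y
tr(a b^-1 a) = tr(a^2) tr(b) - tr(a^2 b) = x^2*y - x*z - y
use: tr(a b^2 a^2) = tr(a) tr(a b^2 a) - tr(a b^2) = x^2*y*z - x^3 - x*y^2 - y*z + 3*x
use: tr(a b^-1 a b^2 a) = tr(a b^2 a^2) tr(b) - tr(a b^2 a^2 b) = x^2*y^2*z - x^3*y - x*y^3 - x*y*z^2 + x^2*z + 3*x*y - z
apply: tr(a b^2 a b a) = tr(b) tr(a b a^2 b) - tr(a b a^2) = x*y*z^2 - x^2*z - y^2*z + z
tr(a b^-1 a b^2 a b) = tr(a b^2 a b a) tr(b) - tr(a b^2 a b a b) = x*y^2*z^2 - x^2*y*z - y^3*z - y*z^3 + x*z^2 + 3*y*z - x
use: tr(a b^2 a b^-1 a b^-1) = tr(a b^-1 a b^2 a) tr(b) - tr(a b^-1 a b^2 a b) = x^2*y^3*z - x^3*y^2 - x*y^4 - 2*x*y^2*z^2 + 2*x^2*y*z + y^3*z + y*z^3 + 3*x*y^2 - x*z^2 - 4*y*z + x
apply: tr(a b^2 a b^-1 a) = tr(a^2 b^2 a) tr(b) - tr(a^2 b^2 a b) = x^2*y^2*z - x^3*y - x*y^3 - x*y*z^2 + x^2*z + 3*x*y - z
tr(b^2 a b^-1 a b^-2 a) = tr(a b^2 a b^-1 a b^-1) tr(b) - tr(a b^2 a b^-1 a) = x^2*y^4*z - x^3*y^3 - x*y^5 - 2*x*y^3*z^2 + x^2*y^2*z + y^4*z + y^2*z^3 + x^3*y + 4*x*y^3 - x^2*z - 4*y^2*z - 2*x*y + z
apply: tr(b^-1 a b^-2 a^-1 b^2 a) = tr(b^2 a b^-1 a b^-2) tr(a) - tr(b^2 a b^-1 a b^-2 a) = -x^2*y^4*z + x^3*y^3 + x*y^5 + 2*x*y^3*z^2 - x^2*y^2*z - y^4*z - y^2*z^3 - 4*x*y^3 + 4*y^2*z + x*y - z
use: tr(a^-1 b^2 a^-1 b^-1 a b^-2) = tr(b^-1 a b^-2 a^-1 b^2) tr(a) - tr(b^-1 a b^-2 a^-1 b^2 a) = x^2*y^4*z - x^3*y^3 - x*y^5 - 2*x*y^3*z^2 + y^4*z + y^2*z^3 + x^3*y + 5*x*y^3 + x*y*z^2 - 4*y^2*z - 4*x*y + z
use: tr(b^-1 a b^-2 a^-3 b^2 a^-1) = tr(a^-2 b^2 a^-1 b^-1 a b^-2) tr(a) - tr(a^-2 b^2 a^-1 b^-1 a b^-2 a) = x^4*y^4*z - x^5*y^3 - x^3*y^5 - 2*x^3*y^3*z^2 + x^2*y^2*z^3 + x^5*y + 6*x^3*y^3 + x^3*y*z^2 + x*y^5 + 2*x*y^3*z^2 - 4*x^2*y^2*z - y^4*z - y^2*z^3 - 5*x^3*y - 5*x*y^3 - x*y*z^2 + x^2*z + 4*y^2*z + 3*x*y - z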